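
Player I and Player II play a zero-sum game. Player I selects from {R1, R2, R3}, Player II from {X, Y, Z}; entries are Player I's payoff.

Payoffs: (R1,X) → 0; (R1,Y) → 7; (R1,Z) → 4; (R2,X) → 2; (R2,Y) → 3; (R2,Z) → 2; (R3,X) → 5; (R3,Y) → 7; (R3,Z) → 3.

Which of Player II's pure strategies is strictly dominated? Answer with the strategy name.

Y

X holds Player I's payoff strictly below Y in every row: 0 < 7, 2 < 3, 5 < 7.
So Y is strictly dominated for Player II.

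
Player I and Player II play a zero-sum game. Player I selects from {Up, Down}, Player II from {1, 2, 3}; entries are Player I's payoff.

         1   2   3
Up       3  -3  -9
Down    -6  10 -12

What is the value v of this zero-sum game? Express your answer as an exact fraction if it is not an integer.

-9

Row minima: Up → -9, Down → -12; maximin = -9.
Column maxima: 1 → 3, 2 → 10, 3 → -9; minimax = -9.
Since maximin = minimax = -9, there is a saddle point and the value is -9.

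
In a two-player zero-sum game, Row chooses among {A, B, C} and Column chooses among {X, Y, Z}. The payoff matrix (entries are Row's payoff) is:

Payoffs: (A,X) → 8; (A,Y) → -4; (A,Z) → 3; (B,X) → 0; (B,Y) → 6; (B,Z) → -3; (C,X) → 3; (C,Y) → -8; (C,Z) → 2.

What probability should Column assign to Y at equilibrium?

3/8

Row minima: A → -4, B → -3, C → -8; maximin = -3.
Column maxima: X → 8, Y → 6, Z → 3; minimax = 3.
-3 ≠ 3, so there is no saddle point; optimal play is mixed.
C is strictly dominated by A, so Row never plays it.
X is strictly dominated by Z (it gives Row strictly more in every row), so Column never plays it.
On the remaining 2×2 (A, B vs Y, Z):
Let Row play A with probability p. Expected payoff against Y: (-4)p + 6(1−p) = −10p + 6; against Z: 3p + (-3)(1−p) = 6p − 3.
Setting these equal: −10p + 6 = 6p − 3 ⇒ −16p = -9 ⇒ p = 9/16, and the value is (-10)·(9/16) + 6 = 3/8.
For Column: with q = P(Y), equating A's and B's payoffs gives −7q + 3 = 9q − 3 ⇒ q = 3/8.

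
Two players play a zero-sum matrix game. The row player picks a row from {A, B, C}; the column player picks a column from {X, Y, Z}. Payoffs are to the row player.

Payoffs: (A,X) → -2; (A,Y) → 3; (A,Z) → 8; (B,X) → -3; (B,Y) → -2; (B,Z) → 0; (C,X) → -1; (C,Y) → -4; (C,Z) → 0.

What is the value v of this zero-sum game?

Row minima: A → -2, B → -3, C → -4; maximin = -2.
Column maxima: X → -1, Y → 3, Z → 8; minimax = -1.
-2 ≠ -1, so there is no saddle point; optimal play is mixed.
B is strictly dominated by A, so the row player never plays it.
Z is strictly dominated by X (it gives the row player strictly more in every row), so the column player never plays it.
On the remaining 2×2 (A, C vs X, Y):
Let the row player play A with probability p. Expected payoff against X: (-2)p + (-1)(1−p) = −p − 1; against Y: 3p + (-4)(1−p) = 7p − 4.
Setting these equal: −p − 1 = 7p − 4 ⇒ −8p = -3 ⇒ p = 3/8, and the value is (-1)·(3/8) − 1 = -11/8.
For the column player: with q = P(X), equating A's and C's payoffs gives −5q + 3 = 3q − 4 ⇒ q = 7/8.

-11/8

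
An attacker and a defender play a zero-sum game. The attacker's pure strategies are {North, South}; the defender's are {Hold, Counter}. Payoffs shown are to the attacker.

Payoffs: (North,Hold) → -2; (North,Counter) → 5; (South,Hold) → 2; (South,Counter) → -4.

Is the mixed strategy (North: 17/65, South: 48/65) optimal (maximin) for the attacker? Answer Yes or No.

Against Hold this mix gives (17/65)·(-2) + (48/65)·2 = 62/65.
Against Counter this mix gives (17/65)·5 + (48/65)·(-4) = -107/65.
The defender will play Counter, holding the attacker to -107/65. Shifting weight toward the row that does better against Counter would raise this floor (the equalizing mix achieves 2/13 against both Counter and Hold), so the proposed strategy is not optimal.

No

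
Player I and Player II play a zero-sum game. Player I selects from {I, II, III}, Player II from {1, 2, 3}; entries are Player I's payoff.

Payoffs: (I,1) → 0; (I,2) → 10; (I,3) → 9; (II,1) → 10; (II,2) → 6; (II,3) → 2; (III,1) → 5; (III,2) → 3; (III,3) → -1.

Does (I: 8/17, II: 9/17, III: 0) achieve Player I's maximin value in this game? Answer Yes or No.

Against 1 this mix gives (8/17)·0 + (9/17)·10 = 90/17.
Against 2 this mix gives (8/17)·10 + (9/17)·6 = 134/17.
Against 3 this mix gives (8/17)·9 + (9/17)·2 = 90/17.
All of Player II's active replies (1, 3) yield 90/17, and no column does worse for Player I. The mix makes Player II indifferent and guarantees 90/17, so it is optimal.

Yes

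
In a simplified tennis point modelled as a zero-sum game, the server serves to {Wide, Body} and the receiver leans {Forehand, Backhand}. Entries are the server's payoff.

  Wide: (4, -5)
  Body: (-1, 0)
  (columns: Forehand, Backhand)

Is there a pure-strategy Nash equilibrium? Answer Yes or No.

No

Row minima: Wide → -5, Body → -1; maximin = -1.
Column maxima: Forehand → 4, Backhand → 0; minimax = 0.
-1 ≠ 0, so no pure-strategy equilibrium exists.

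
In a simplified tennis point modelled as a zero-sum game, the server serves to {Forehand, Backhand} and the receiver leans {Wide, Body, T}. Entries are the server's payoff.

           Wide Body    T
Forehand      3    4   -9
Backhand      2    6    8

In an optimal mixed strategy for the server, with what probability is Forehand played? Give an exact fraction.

1/3

Row minima: Forehand → -9, Backhand → 2; maximin = 2.
Column maxima: Wide → 3, Body → 6, T → 8; minimax = 3.
2 ≠ 3, so there is no saddle point; optimal play is mixed.
Body is strictly dominated by Wide (it gives the server strictly more in every row), so the receiver never plays it.
On the remaining 2×2 (Forehand, Backhand vs Wide, T):
Let the server play Forehand with probability p. Expected payoff against Wide: 3p + 2(1−p) = p + 2; against T: (-9)p + 8(1−p) = −17p + 8.
Setting these equal: p + 2 = −17p + 8 ⇒ 18p = 6 ⇒ p = 1/3, and the value is (1)·(1/3) + 2 = 7/3.
For the receiver: with q = P(Wide), equating Forehand's and Backhand's payoffs gives 12q − 9 = −6q + 8 ⇒ q = 17/18.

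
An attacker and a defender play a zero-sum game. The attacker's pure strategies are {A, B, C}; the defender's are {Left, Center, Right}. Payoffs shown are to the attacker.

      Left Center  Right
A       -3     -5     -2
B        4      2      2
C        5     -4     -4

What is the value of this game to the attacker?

2

Row minima: A → -5, B → 2, C → -4; maximin = 2.
Column maxima: Left → 5, Center → 2, Right → 2; minimax = 2.
Since maximin = minimax = 2, there is a saddle point and the value is 2.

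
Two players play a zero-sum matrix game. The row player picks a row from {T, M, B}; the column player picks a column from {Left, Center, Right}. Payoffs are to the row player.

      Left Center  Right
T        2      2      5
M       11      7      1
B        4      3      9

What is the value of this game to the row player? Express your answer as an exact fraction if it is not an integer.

5

Row minima: T → 2, M → 1, B → 3; maximin = 3.
Column maxima: Left → 11, Center → 7, Right → 9; minimax = 7.
3 ≠ 7, so there is no saddle point; optimal play is mixed.
T is strictly dominated by B, so the row player never plays it.
With T eliminated, Left is strictly dominated by Center (it gives the row player strictly more in every remaining row), so the column player never plays it.
On the remaining 2×2 (M, B vs Center, Right):
Let the row player play M with probability p. Expected payoff against Center: 7p + 3(1−p) = 4p + 3; against Right: 1p + 9(1−p) = −8p + 9.
Setting these equal: 4p + 3 = −8p + 9 ⇒ 12p = 6 ⇒ p = 1/2, and the value is (4)·(1/2) + 3 = 5.
For the column player: with q = P(Center), equating M's and B's payoffs gives 6q + 1 = −6q + 9 ⇒ q = 2/3.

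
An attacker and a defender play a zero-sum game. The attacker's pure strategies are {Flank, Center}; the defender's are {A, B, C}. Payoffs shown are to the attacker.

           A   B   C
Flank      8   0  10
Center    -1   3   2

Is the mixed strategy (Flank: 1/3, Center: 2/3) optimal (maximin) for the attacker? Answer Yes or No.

Against A this mix gives (1/3)·8 + (2/3)·(-1) = 2.
Against B this mix gives (1/3)·0 + (2/3)·3 = 2.
Against C this mix gives (1/3)·10 + (2/3)·2 = 14/3.
All of the defender's active replies (A, B) yield 2, and no column does worse for the attacker. The mix makes the defender indifferent and guarantees 2, so it is optimal.

Yes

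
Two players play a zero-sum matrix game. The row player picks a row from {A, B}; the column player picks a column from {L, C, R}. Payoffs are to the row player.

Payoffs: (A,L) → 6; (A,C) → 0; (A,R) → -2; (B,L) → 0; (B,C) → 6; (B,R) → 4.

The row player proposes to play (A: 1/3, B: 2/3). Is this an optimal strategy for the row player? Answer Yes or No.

Against L this mix gives (1/3)·6 + (2/3)·0 = 2.
Against C this mix gives (1/3)·0 + (2/3)·6 = 4.
Against R this mix gives (1/3)·(-2) + (2/3)·4 = 2.
All of the column player's active replies (L, R) yield 2, and no column does worse for the row player. The mix makes the column player indifferent and guarantees 2, so it is optimal.

Yes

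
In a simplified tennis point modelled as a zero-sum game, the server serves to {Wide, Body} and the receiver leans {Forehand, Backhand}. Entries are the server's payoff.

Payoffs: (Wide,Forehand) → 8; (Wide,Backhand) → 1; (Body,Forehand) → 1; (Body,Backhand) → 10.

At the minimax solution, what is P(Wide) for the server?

Row minima: Wide → 1, Body → 1; maximin = 1.
Column maxima: Forehand → 8, Backhand → 10; minimax = 8.
1 ≠ 8, so there is no saddle point; optimal play is mixed.
Let the server play Wide with probability p. Expected payoff against Forehand: 8p + 1(1−p) = 7p + 1; against Backhand: 1p + 10(1−p) = −9p + 10.
Setting these equal: 7p + 1 = −9p + 10 ⇒ 16p = 9 ⇒ p = 9/16, and the value is (7)·(9/16) + 1 = 79/16.
For the receiver: with q = P(Forehand), equating Wide's and Body's payoffs gives 7q + 1 = −9q + 10 ⇒ q = 9/16.

9/16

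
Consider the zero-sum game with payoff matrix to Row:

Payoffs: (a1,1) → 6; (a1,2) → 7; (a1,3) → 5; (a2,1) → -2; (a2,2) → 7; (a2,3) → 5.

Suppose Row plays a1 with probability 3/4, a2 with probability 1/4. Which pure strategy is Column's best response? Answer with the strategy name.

1

If Column plays 1, Row's expected payoff is (3/4)·6 + (1/4)·(-2) = 4.
If Column plays 2, Row's expected payoff is (3/4)·7 + (1/4)·7 = 7.
If Column plays 3, Row's expected payoff is (3/4)·5 + (1/4)·5 = 5.
Column minimizes Row's payoff; the smallest is 4, so the best response is 1.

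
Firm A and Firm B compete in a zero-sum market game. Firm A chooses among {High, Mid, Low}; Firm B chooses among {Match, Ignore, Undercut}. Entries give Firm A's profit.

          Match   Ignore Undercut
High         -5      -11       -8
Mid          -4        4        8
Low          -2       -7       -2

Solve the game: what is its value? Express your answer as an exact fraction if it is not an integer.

Row minima: High → -11, Mid → -4, Low → -7; maximin = -4.
Column maxima: Match → -2, Ignore → 4, Undercut → 8; minimax = -2.
-4 ≠ -2, so there is no saddle point; optimal play is mixed.
High is strictly dominated by Mid, so Firm A never plays it.
Undercut is strictly dominated by Ignore (it gives Firm A strictly more in every row), so Firm B never plays it.
On the remaining 2×2 (Mid, Low vs Match, Ignore):
Let Firm A play Mid with probability p. Expected payoff against Match: (-4)p + (-2)(1−p) = −2p − 2; against Ignore: 4p + (-7)(1−p) = 11p − 7.
Setting these equal: −2p − 2 = 11p − 7 ⇒ −13p = -5 ⇒ p = 5/13, and the value is (-2)·(5/13) − 2 = -36/13.
For Firm B: with q = P(Match), equating Mid's and Low's payoffs gives −8q + 4 = 5q − 7 ⇒ q = 11/13.

-36/13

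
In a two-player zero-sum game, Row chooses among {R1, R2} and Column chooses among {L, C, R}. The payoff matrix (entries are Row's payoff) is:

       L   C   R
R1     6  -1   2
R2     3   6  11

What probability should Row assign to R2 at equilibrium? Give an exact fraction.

Row minima: R1 → -1, R2 → 3; maximin = 3.
Column maxima: L → 6, C → 6, R → 11; minimax = 6.
3 ≠ 6, so there is no saddle point; optimal play is mixed.
R is strictly dominated by C (it gives Row strictly more in every row), so Column never plays it.
On the remaining 2×2 (R1, R2 vs L, C):
Let Row play R1 with probability p. Expected payoff against L: 6p + 3(1−p) = 3p + 3; against C: (-1)p + 6(1−p) = −7p + 6.
Setting these equal: 3p + 3 = −7p + 6 ⇒ 10p = 3 ⇒ p = 3/10, and the value is (3)·(3/10) + 3 = 39/10.
For Column: with q = P(L), equating R1's and R2's payoffs gives 7q − 1 = −3q + 6 ⇒ q = 7/10.

7/10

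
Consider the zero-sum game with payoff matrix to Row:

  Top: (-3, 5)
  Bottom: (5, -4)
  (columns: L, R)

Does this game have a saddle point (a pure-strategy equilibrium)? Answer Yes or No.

Row minima: Top → -3, Bottom → -4; maximin = -3.
Column maxima: L → 5, R → 5; minimax = 5.
-3 ≠ 5, so no pure-strategy equilibrium exists.

No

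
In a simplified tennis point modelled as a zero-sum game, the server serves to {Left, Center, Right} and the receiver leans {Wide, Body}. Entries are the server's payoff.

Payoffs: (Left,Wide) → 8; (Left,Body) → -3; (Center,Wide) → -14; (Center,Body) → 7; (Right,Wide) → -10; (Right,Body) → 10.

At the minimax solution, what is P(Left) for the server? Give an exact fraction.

Row minima: Left → -3, Center → -14, Right → -10; maximin = -3.
Column maxima: Wide → 8, Body → 10; minimax = 8.
-3 ≠ 8, so there is no saddle point; optimal play is mixed.
Center is strictly dominated by Right, so the server never plays it.
On the remaining 2×2 (Left, Right vs Wide, Body):
Let the server play Left with probability p. Expected payoff against Wide: 8p + (-10)(1−p) = 18p − 10; against Body: (-3)p + 10(1−p) = −13p + 10.
Setting these equal: 18p − 10 = −13p + 10 ⇒ 31p = 20 ⇒ p = 20/31, and the value is (18)·(20/31) − 10 = 50/31.
For the receiver: with q = P(Wide), equating Left's and Right's payoffs gives 11q − 3 = −20q + 10 ⇒ q = 13/31.

20/31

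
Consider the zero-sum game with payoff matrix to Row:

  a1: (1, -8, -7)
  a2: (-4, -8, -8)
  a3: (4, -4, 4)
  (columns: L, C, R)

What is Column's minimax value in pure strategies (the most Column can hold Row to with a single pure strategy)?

-4

Column maxima: L → 4, C → -4, R → 4.
The smallest of these is -4.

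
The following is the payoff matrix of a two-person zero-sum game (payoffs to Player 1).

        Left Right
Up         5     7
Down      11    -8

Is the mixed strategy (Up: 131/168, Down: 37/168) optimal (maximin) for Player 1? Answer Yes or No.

No

Against Left this mix gives (131/168)·5 + (37/168)·11 = 177/28.
Against Right this mix gives (131/168)·7 + (37/168)·(-8) = 207/56.
Player 2 will play Right, holding Player 1 to 207/56. Shifting weight toward the row that does better against Right would raise this floor (the equalizing mix achieves 39/7 against both Right and Left), so the proposed strategy is not optimal.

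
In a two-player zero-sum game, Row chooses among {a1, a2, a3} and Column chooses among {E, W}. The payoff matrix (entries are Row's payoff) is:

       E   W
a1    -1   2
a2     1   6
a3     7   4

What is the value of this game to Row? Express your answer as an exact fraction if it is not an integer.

19/4

Row minima: a1 → -1, a2 → 1, a3 → 4; maximin = 4.
Column maxima: E → 7, W → 6; minimax = 6.
4 ≠ 6, so there is no saddle point; optimal play is mixed.
a1 is strictly dominated by a2, so Row never plays it.
On the remaining 2×2 (a2, a3 vs E, W):
Let Row play a2 with probability p. Expected payoff against E: 1p + 7(1−p) = −6p + 7; against W: 6p + 4(1−p) = 2p + 4.
Setting these equal: −6p + 7 = 2p + 4 ⇒ −8p = -3 ⇒ p = 3/8, and the value is (-6)·(3/8) + 7 = 19/4.
For Column: with q = P(E), equating a2's and a3's payoffs gives −5q + 6 = 3q + 4 ⇒ q = 1/4.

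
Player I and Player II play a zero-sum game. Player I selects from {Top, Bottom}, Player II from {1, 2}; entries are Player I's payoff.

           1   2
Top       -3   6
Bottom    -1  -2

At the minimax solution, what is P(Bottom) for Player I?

9/10

Row minima: Top → -3, Bottom → -2; maximin = -2.
Column maxima: 1 → -1, 2 → 6; minimax = -1.
-2 ≠ -1, so there is no saddle point; optimal play is mixed.
Let Player I play Top with probability p. Expected payoff against 1: (-3)p + (-1)(1−p) = −2p − 1; against 2: 6p + (-2)(1−p) = 8p − 2.
Setting these equal: −2p − 1 = 8p − 2 ⇒ −10p = -1 ⇒ p = 1/10, and the value is (-2)·(1/10) − 1 = -6/5.
For Player II: with q = P(1), equating Top's and Bottom's payoffs gives −9q + 6 = q − 2 ⇒ q = 4/5.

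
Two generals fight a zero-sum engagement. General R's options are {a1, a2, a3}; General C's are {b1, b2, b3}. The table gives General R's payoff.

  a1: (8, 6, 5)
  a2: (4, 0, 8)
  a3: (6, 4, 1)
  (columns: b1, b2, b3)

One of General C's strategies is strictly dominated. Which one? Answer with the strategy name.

b1

b2 holds General R's payoff strictly below b1 in every row: 6 < 8, 0 < 4, 4 < 6.
So b1 is strictly dominated for General C.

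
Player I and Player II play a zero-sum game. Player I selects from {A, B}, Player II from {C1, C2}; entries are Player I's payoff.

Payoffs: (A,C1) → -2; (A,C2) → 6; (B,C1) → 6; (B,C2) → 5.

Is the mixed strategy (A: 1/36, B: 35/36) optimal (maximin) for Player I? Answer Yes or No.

Against C1 this mix gives (1/36)·(-2) + (35/36)·6 = 52/9.
Against C2 this mix gives (1/36)·6 + (35/36)·5 = 181/36.
Player II will play C2, holding Player I to 181/36. Shifting weight toward the row that does better against C2 would raise this floor (the equalizing mix achieves 46/9 against both C2 and C1), so the proposed strategy is not optimal.

No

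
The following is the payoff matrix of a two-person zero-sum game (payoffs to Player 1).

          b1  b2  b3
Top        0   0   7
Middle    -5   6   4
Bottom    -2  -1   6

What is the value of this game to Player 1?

0

Row minima: Top → 0, Middle → -5, Bottom → -2; maximin = 0.
Column maxima: b1 → 0, b2 → 6, b3 → 7; minimax = 0.
Since maximin = minimax = 0, there is a saddle point and the value is 0.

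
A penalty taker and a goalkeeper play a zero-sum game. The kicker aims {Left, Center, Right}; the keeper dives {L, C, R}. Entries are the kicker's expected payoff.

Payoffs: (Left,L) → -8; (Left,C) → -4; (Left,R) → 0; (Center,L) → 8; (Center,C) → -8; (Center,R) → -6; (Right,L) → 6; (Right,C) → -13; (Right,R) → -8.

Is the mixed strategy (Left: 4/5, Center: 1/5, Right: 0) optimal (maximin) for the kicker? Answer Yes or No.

Yes

Against L this mix gives (4/5)·(-8) + (1/5)·8 = -24/5.
Against C this mix gives (4/5)·(-4) + (1/5)·(-8) = -24/5.
Against R this mix gives (4/5)·0 + (1/5)·(-6) = -6/5.
All of the keeper's active replies (L, C) yield -24/5, and no column does worse for the kicker. The mix makes the keeper indifferent and guarantees -24/5, so it is optimal.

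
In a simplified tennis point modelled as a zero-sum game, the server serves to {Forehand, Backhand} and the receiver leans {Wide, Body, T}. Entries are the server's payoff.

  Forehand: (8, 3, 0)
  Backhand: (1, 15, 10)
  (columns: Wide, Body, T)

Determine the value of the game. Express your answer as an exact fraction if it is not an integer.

80/17

Row minima: Forehand → 0, Backhand → 1; maximin = 1.
Column maxima: Wide → 8, Body → 15, T → 10; minimax = 8.
1 ≠ 8, so there is no saddle point; optimal play is mixed.
Body is strictly dominated by T (it gives the server strictly more in every row), so the receiver never plays it.
On the remaining 2×2 (Forehand, Backhand vs Wide, T):
Let the server play Forehand with probability p. Expected payoff against Wide: 8p + 1(1−p) = 7p + 1; against T: 0p + 10(1−p) = −10p + 10.
Setting these equal: 7p + 1 = −10p + 10 ⇒ 17p = 9 ⇒ p = 9/17, and the value is (7)·(9/17) + 1 = 80/17.
For the receiver: with q = P(Wide), equating Forehand's and Backhand's payoffs gives 8q = −9q + 10 ⇒ q = 10/17.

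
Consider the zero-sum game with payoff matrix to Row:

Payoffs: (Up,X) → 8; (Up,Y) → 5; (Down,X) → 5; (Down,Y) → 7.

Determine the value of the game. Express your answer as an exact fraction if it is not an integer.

Row minima: Up → 5, Down → 5; maximin = 5.
Column maxima: X → 8, Y → 7; minimax = 7.
5 ≠ 7, so there is no saddle point; optimal play is mixed.
Let Row play Up with probability p. Expected payoff against X: 8p + 5(1−p) = 3p + 5; against Y: 5p + 7(1−p) = −2p + 7.
Setting these equal: 3p + 5 = −2p + 7 ⇒ 5p = 2 ⇒ p = 2/5, and the value is (3)·(2/5) + 5 = 31/5.
For Column: with q = P(X), equating Up's and Down's payoffs gives 3q + 5 = −2q + 7 ⇒ q = 2/5.

31/5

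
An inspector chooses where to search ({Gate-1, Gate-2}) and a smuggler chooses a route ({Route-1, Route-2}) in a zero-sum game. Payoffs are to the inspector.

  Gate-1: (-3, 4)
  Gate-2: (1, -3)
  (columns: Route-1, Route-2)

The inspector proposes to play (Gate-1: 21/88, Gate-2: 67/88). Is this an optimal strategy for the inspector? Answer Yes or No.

Against Route-1 this mix gives (21/88)·(-3) + (67/88)·1 = 1/22.
Against Route-2 this mix gives (21/88)·4 + (67/88)·(-3) = -117/88.
The smuggler will play Route-2, holding the inspector to -117/88. Shifting weight toward the row that does better against Route-2 would raise this floor (the equalizing mix achieves -5/11 against both Route-2 and Route-1), so the proposed strategy is not optimal.

No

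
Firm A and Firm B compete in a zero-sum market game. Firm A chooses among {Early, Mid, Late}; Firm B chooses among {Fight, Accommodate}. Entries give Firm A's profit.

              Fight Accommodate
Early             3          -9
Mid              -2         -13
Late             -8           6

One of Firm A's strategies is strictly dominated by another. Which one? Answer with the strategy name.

Early gives a strictly higher payoff than Mid against every column: 3 > -2, -9 > -13.
So Mid is strictly dominated and Firm A never plays it.

Mid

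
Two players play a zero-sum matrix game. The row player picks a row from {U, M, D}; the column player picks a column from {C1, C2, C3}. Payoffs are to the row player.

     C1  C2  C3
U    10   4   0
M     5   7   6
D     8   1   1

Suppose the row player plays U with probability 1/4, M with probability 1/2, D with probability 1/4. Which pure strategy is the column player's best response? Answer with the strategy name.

If the column player plays C1, the row player's expected payoff is (1/4)·10 + (1/2)·5 + (1/4)·8 = 7.
If the column player plays C2, the row player's expected payoff is (1/4)·4 + (1/2)·7 + (1/4)·1 = 19/4.
If the column player plays C3, the row player's expected payoff is (1/4)·0 + (1/2)·6 + (1/4)·1 = 13/4.
The column player minimizes the row player's payoff; the smallest is 13/4, so the best response is C3.

C3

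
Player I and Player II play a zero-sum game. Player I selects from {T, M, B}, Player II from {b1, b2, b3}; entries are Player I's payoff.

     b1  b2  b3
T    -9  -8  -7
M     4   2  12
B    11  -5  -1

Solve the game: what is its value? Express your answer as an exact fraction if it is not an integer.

Row minima: T → -9, M → 2, B → -5; maximin = 2.
Column maxima: b1 → 11, b2 → 2, b3 → 12; minimax = 2.
Since maximin = minimax = 2, there is a saddle point and the value is 2.

2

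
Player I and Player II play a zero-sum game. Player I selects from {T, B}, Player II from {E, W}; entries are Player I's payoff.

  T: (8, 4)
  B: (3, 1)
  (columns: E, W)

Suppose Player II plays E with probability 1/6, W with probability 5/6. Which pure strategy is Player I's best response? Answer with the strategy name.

T

Expected payoff of T: (1/6)·8 + (5/6)·4 = 14/3.
Expected payoff of B: (1/6)·3 + (5/6)·1 = 4/3.
The largest is 14/3, so Player I's best response is T.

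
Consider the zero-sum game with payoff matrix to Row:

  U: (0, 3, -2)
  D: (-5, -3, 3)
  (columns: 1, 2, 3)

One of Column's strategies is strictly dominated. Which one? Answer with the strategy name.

1 holds Row's payoff strictly below 2 in every row: 0 < 3, -5 < -3.
So 2 is strictly dominated for Column.

2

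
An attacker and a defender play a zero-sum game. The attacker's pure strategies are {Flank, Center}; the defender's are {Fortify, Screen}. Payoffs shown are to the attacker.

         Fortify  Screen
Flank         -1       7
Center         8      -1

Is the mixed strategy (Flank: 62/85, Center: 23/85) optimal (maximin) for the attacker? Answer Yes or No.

No

Against Fortify this mix gives (62/85)·(-1) + (23/85)·8 = 122/85.
Against Screen this mix gives (62/85)·7 + (23/85)·(-1) = 411/85.
The defender will play Fortify, holding the attacker to 122/85. Shifting weight toward the row that does better against Fortify would raise this floor (the equalizing mix achieves 55/17 against both Fortify and Screen), so the proposed strategy is not optimal.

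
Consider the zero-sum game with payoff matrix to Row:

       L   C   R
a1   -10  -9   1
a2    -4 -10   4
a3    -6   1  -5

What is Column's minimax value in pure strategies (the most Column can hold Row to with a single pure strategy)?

Column maxima: L → -4, C → 1, R → 4.
The smallest of these is -4.

-4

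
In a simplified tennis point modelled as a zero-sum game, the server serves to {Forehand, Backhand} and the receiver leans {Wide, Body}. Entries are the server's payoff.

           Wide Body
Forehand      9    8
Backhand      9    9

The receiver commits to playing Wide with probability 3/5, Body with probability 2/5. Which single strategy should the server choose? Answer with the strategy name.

Expected payoff of Forehand: (3/5)·9 + (2/5)·8 = 43/5.
Expected payoff of Backhand: (3/5)·9 + (2/5)·9 = 9.
The largest is 9, so the server's best response is Backhand.

Backhand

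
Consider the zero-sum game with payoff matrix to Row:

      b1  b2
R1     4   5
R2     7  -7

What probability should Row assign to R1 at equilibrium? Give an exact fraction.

Row minima: R1 → 4, R2 → -7; maximin = 4.
Column maxima: b1 → 7, b2 → 5; minimax = 5.
4 ≠ 5, so there is no saddle point; optimal play is mixed.
Let Row play R1 with probability p. Expected payoff against b1: 4p + 7(1−p) = −3p + 7; against b2: 5p + (-7)(1−p) = 12p − 7.
Setting these equal: −3p + 7 = 12p − 7 ⇒ −15p = -14 ⇒ p = 14/15, and the value is (-3)·(14/15) + 7 = 21/5.
For Column: with q = P(b1), equating R1's and R2's payoffs gives −q + 5 = 14q − 7 ⇒ q = 4/5.

14/15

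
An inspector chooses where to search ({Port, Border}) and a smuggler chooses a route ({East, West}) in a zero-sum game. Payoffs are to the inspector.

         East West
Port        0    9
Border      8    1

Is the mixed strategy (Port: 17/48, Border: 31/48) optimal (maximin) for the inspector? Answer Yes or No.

Against East this mix gives (17/48)·0 + (31/48)·8 = 31/6.
Against West this mix gives (17/48)·9 + (31/48)·1 = 23/6.
The smuggler will play West, holding the inspector to 23/6. Shifting weight toward the row that does better against West would raise this floor (the equalizing mix achieves 9/2 against both West and East), so the proposed strategy is not optimal.

No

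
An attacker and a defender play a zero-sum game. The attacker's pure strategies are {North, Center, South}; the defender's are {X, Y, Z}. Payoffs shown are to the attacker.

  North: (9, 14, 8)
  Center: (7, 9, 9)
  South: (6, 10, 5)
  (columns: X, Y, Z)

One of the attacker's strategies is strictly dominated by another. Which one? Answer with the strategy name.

South

North gives a strictly higher payoff than South against every column: 9 > 6, 14 > 10, 8 > 5.
So South is strictly dominated and the attacker never plays it.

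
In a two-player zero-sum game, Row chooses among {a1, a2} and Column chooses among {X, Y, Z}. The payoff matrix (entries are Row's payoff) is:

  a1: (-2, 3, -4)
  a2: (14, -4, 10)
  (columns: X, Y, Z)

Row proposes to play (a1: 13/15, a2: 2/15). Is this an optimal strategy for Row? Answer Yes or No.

No

Against X this mix gives (13/15)·(-2) + (2/15)·14 = 2/15.
Against Y this mix gives (13/15)·3 + (2/15)·(-4) = 31/15.
Against Z this mix gives (13/15)·(-4) + (2/15)·10 = -32/15.
Column will play Z, holding Row to -32/15. Shifting weight toward the row that does better against Z would raise this floor (the equalizing mix achieves 2/3 against both Z and Y), so the proposed strategy is not optimal.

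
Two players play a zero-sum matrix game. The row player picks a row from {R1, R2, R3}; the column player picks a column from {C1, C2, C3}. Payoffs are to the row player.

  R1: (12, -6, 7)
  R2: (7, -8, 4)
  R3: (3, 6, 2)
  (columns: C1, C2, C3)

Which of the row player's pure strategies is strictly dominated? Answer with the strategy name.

R1 gives a strictly higher payoff than R2 against every column: 12 > 7, -6 > -8, 7 > 4.
So R2 is strictly dominated and the row player never plays it.

R2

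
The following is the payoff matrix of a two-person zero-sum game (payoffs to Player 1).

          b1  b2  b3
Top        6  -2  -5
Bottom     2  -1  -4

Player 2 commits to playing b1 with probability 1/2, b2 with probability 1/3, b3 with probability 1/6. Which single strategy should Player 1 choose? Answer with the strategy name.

Top

Expected payoff of Top: (1/2)·6 + (1/3)·(-2) + (1/6)·(-5) = 3/2.
Expected payoff of Bottom: (1/2)·2 + (1/3)·(-1) + (1/6)·(-4) = 0.
The largest is 3/2, so Player 1's best response is Top.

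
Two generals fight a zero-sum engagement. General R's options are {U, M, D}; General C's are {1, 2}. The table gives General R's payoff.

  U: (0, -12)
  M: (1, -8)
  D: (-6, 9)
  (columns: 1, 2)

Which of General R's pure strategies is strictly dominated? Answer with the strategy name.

U

M gives a strictly higher payoff than U against every column: 1 > 0, -8 > -12.
So U is strictly dominated and General R never plays it.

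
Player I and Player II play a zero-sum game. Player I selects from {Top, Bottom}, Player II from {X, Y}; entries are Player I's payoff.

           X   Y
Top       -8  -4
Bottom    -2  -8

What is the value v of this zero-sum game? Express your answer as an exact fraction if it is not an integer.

Row minima: Top → -8, Bottom → -8; maximin = -8.
Column maxima: X → -2, Y → -4; minimax = -4.
-8 ≠ -4, so there is no saddle point; optimal play is mixed.
Let Player I play Top with probability p. Expected payoff against X: (-8)p + (-2)(1−p) = −6p − 2; against Y: (-4)p + (-8)(1−p) = 4p − 8.
Setting these equal: −6p − 2 = 4p − 8 ⇒ −10p = -6 ⇒ p = 3/5, and the value is (-6)·(3/5) − 2 = -28/5.
For Player II: with q = P(X), equating Top's and Bottom's payoffs gives −4q − 4 = 6q − 8 ⇒ q = 2/5.

-28/5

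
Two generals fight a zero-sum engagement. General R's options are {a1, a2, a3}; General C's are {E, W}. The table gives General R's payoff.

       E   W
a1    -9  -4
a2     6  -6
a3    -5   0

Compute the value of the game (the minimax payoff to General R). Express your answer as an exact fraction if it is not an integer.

-30/17

Row minima: a1 → -9, a2 → -6, a3 → -5; maximin = -5.
Column maxima: E → 6, W → 0; minimax = 0.
-5 ≠ 0, so there is no saddle point; optimal play is mixed.
a1 is strictly dominated by a3, so General R never plays it.
On the remaining 2×2 (a2, a3 vs E, W):
Let General R play a2 with probability p. Expected payoff against E: 6p + (-5)(1−p) = 11p − 5; against W: (-6)p + 0(1−p) = −6p.
Setting these equal: 11p − 5 = −6p ⇒ 17p = 5 ⇒ p = 5/17, and the value is (11)·(5/17) − 5 = -30/17.
For General C: with q = P(E), equating a2's and a3's payoffs gives 12q − 6 = −5q ⇒ q = 6/17.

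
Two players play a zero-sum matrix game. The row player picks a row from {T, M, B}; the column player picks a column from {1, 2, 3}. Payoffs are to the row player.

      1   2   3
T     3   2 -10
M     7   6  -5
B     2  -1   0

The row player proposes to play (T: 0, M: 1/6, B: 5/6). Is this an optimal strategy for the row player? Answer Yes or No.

No

Against 1 this mix gives (1/6)·7 + (5/6)·2 = 17/6.
Against 2 this mix gives (1/6)·6 + (5/6)·(-1) = 1/6.
Against 3 this mix gives (1/6)·(-5) + (5/6)·0 = -5/6.
The column player will play 3, holding the row player to -5/6. Shifting weight toward the row that does better against 3 would raise this floor (the equalizing mix achieves -5/12 against both 3 and 2), so the proposed strategy is not optimal.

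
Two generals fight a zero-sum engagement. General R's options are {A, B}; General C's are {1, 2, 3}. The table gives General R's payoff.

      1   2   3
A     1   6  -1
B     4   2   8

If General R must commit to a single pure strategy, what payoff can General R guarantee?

Row minima: A → -1, B → 2.
The best of these is 2.

2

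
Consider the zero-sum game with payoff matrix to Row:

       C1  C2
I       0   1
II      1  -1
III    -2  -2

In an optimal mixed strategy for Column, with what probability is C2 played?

Row minima: I → 0, II → -1, III → -2; maximin = 0.
Column maxima: C1 → 1, C2 → 1; minimax = 1.
0 ≠ 1, so there is no saddle point; optimal play is mixed.
III is strictly dominated by I, so Row never plays it.
On the remaining 2×2 (I, II vs C1, C2):
Let Row play I with probability p. Expected payoff against C1: 0p + 1(1−p) = −p + 1; against C2: 1p + (-1)(1−p) = 2p − 1.
Setting these equal: −p + 1 = 2p − 1 ⇒ −3p = -2 ⇒ p = 2/3, and the value is (-1)·(2/3) + 1 = 1/3.
For Column: with q = P(C1), equating I's and II's payoffs gives −q + 1 = 2q − 1 ⇒ q = 2/3.

1/3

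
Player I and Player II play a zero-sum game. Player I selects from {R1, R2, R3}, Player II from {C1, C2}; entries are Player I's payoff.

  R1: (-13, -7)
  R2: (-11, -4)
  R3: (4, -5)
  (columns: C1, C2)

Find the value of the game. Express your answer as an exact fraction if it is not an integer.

-71/16

Row minima: R1 → -13, R2 → -11, R3 → -5; maximin = -5.
Column maxima: C1 → 4, C2 → -4; minimax = -4.
-5 ≠ -4, so there is no saddle point; optimal play is mixed.
R1 is strictly dominated by R2, so Player I never plays it.
On the remaining 2×2 (R2, R3 vs C1, C2):
Let Player I play R2 with probability p. Expected payoff against C1: (-11)p + 4(1−p) = −15p + 4; against C2: (-4)p + (-5)(1−p) = p − 5.
Setting these equal: −15p + 4 = p − 5 ⇒ −16p = -9 ⇒ p = 9/16, and the value is (-15)·(9/16) + 4 = -71/16.
For Player II: with q = P(C1), equating R2's and R3's payoffs gives −7q − 4 = 9q − 5 ⇒ q = 1/16.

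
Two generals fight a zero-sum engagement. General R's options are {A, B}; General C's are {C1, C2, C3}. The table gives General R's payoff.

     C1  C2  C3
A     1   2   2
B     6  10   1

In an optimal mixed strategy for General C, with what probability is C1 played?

1/6

Row minima: A → 1, B → 1; maximin = 1.
Column maxima: C1 → 6, C2 → 10, C3 → 2; minimax = 2.
1 ≠ 2, so there is no saddle point; optimal play is mixed.
C2 is strictly dominated by C1 (it gives General R strictly more in every row), so General C never plays it.
On the remaining 2×2 (A, B vs C1, C3):
Let General R play A with probability p. Expected payoff against C1: 1p + 6(1−p) = −5p + 6; against C3: 2p + 1(1−p) = p + 1.
Setting these equal: −5p + 6 = p + 1 ⇒ −6p = -5 ⇒ p = 5/6, and the value is (-5)·(5/6) + 6 = 11/6.
For General C: with q = P(C1), equating A's and B's payoffs gives −q + 2 = 5q + 1 ⇒ q = 1/6.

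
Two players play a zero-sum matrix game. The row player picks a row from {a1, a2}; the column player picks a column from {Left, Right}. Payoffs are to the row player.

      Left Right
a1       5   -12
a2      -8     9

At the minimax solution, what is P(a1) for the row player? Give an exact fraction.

1/2

Row minima: a1 → -12, a2 → -8; maximin = -8.
Column maxima: Left → 5, Right → 9; minimax = 5.
-8 ≠ 5, so there is no saddle point; optimal play is mixed.
Let the row player play a1 with probability p. Expected payoff against Left: 5p + (-8)(1−p) = 13p − 8; against Right: (-12)p + 9(1−p) = −21p + 9.
Setting these equal: 13p − 8 = −21p + 9 ⇒ 34p = 17 ⇒ p = 1/2, and the value is (13)·(1/2) − 8 = -3/2.
For the column player: with q = P(Left), equating a1's and a2's payoffs gives 17q − 12 = −17q + 9 ⇒ q = 21/34.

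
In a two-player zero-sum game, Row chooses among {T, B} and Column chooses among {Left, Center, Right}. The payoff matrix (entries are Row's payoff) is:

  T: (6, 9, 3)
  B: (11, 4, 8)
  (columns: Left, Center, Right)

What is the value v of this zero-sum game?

Row minima: T → 3, B → 4; maximin = 4.
Column maxima: Left → 11, Center → 9, Right → 8; minimax = 8.
4 ≠ 8, so there is no saddle point; optimal play is mixed.
Left is strictly dominated by Right (it gives Row strictly more in every row), so Column never plays it.
On the remaining 2×2 (T, B vs Center, Right):
Let Row play T with probability p. Expected payoff against Center: 9p + 4(1−p) = 5p + 4; against Right: 3p + 8(1−p) = −5p + 8.
Setting these equal: 5p + 4 = −5p + 8 ⇒ 10p = 4 ⇒ p = 2/5, and the value is (5)·(2/5) + 4 = 6.
For Column: with q = P(Center), equating T's and B's payoffs gives 6q + 3 = −4q + 8 ⇒ q = 1/2.

6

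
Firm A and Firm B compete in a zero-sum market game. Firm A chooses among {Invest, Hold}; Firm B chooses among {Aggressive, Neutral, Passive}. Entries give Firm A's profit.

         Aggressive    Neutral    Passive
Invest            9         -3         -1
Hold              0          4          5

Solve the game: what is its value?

Row minima: Invest → -3, Hold → 0; maximin = 0.
Column maxima: Aggressive → 9, Neutral → 4, Passive → 5; minimax = 4.
0 ≠ 4, so there is no saddle point; optimal play is mixed.
Passive is strictly dominated by Neutral (it gives Firm A strictly more in every row), so Firm B never plays it.
On the remaining 2×2 (Invest, Hold vs Aggressive, Neutral):
Let Firm A play Invest with probability p. Expected payoff against Aggressive: 9p + 0(1−p) = 9p; against Neutral: (-3)p + 4(1−p) = −7p + 4.
Setting these equal: 9p = −7p + 4 ⇒ 16p = 4 ⇒ p = 1/4, and the value is (9)·(1/4) = 9/4.
For Firm B: with q = P(Aggressive), equating Invest's and Hold's payoffs gives 12q − 3 = −4q + 4 ⇒ q = 7/16.

9/4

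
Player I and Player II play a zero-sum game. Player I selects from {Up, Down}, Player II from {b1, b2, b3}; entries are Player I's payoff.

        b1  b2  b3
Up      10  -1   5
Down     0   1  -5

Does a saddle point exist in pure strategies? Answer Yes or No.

Row minima: Up → -1, Down → -5; maximin = -1.
Column maxima: b1 → 10, b2 → 1, b3 → 5; minimax = 1.
-1 ≠ 1, so no pure-strategy equilibrium exists.

No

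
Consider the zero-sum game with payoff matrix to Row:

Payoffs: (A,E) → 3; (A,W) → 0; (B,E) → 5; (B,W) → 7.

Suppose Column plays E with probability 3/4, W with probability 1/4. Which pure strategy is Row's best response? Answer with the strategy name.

B

Expected payoff of A: (3/4)·3 + (1/4)·0 = 9/4.
Expected payoff of B: (3/4)·5 + (1/4)·7 = 11/2.
The largest is 11/2, so Row's best response is B.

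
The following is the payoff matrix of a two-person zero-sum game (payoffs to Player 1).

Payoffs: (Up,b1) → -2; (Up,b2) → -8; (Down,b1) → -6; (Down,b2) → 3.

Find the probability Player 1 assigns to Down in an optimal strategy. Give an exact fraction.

2/5

Row minima: Up → -8, Down → -6; maximin = -6.
Column maxima: b1 → -2, b2 → 3; minimax = -2.
-6 ≠ -2, so there is no saddle point; optimal play is mixed.
Let Player 1 play Up with probability p. Expected payoff against b1: (-2)p + (-6)(1−p) = 4p − 6; against b2: (-8)p + 3(1−p) = −11p + 3.
Setting these equal: 4p − 6 = −11p + 3 ⇒ 15p = 9 ⇒ p = 3/5, and the value is (4)·(3/5) − 6 = -18/5.
For Player 2: with q = P(b1), equating Up's and Down's payoffs gives 6q − 8 = −9q + 3 ⇒ q = 11/15.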